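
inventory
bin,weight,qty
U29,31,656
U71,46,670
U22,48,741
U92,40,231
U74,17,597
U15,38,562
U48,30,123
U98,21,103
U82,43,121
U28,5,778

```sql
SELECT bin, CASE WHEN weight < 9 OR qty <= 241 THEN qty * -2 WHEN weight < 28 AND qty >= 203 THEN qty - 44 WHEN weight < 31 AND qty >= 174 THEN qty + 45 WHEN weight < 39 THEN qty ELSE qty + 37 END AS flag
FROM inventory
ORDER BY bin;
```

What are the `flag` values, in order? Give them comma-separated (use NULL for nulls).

562, 778, -1556, 656, -246, 707, 553, -242, -462, -206

bin=U15: weight < 39 → 562
bin=U22: ELSE → 778
bin=U28: weight < 9 OR qty <= 241 → -1556
bin=U29: weight < 39 → 656
bin=U48: weight < 9 OR qty <= 241 → -246
bin=U71: ELSE → 707
bin=U74: weight < 28 AND qty >= 203 → 553
bin=U82: weight < 9 OR qty <= 241 → -242
bin=U92: weight < 9 OR qty <= 241 → -462
bin=U98: weight < 9 OR qty <= 241 → -206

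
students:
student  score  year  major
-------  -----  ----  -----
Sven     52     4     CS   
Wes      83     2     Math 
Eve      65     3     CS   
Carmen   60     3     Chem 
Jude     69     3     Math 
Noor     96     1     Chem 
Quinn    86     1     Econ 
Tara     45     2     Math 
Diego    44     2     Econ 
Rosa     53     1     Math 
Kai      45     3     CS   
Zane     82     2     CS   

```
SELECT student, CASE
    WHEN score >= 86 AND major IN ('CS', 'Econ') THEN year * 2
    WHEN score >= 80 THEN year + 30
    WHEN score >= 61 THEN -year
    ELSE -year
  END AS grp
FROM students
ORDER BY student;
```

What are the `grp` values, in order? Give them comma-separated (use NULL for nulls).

-3, -2, -3, -3, -3, 31, 2, -1, -4, -2, 32, 32

student=Carmen: ELSE → -3
student=Diego: ELSE → -2
student=Eve: score >= 61 → -3
student=Jude: score >= 61 → -3
student=Kai: ELSE → -3
student=Noor: score >= 80 → 31
student=Quinn: score >= 86 AND major IN ('CS', 'Econ') → 2
student=Rosa: ELSE → -1
student=Sven: ELSE → -4
student=Tara: ELSE → -2
student=Wes: score >= 80 → 32
student=Zane: score >= 80 → 32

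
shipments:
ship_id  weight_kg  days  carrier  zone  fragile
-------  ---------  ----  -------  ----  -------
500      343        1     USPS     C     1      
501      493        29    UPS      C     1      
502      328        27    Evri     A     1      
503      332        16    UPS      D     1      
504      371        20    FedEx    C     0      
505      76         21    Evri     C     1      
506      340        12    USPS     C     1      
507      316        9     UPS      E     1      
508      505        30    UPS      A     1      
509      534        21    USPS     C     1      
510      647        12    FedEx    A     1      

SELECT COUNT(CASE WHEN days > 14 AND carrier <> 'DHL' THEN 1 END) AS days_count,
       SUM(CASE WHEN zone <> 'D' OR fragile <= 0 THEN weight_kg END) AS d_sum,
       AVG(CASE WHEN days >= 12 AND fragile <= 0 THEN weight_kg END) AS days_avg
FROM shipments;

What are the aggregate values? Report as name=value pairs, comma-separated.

[days_count: days > 14 AND carrier <> 'DHL']
ship_id=500: ✗
ship_id=501: ✓ → 1
ship_id=502: ✓ → 1
ship_id=503: ✓ → 1
ship_id=504: ✓ → 1
ship_id=505: ✓ → 1
ship_id=506: ✗
ship_id=507: ✗
ship_id=508: ✓ → 1
ship_id=509: ✓ → 1
ship_id=510: ✗
days_count = COUNT(1, 1, 1, 1, 1, 1, 1) = 7
—
[d_sum: zone <> 'D' OR fragile <= 0]
ship_id=500: ✓ → 343
ship_id=501: ✓ → 493
ship_id=502: ✓ → 328
ship_id=503: ✗
ship_id=504: ✓ → 371
ship_id=505: ✓ → 76
ship_id=506: ✓ → 340
ship_id=507: ✓ → 316
ship_id=508: ✓ → 505
ship_id=509: ✓ → 534
ship_id=510: ✓ → 647
d_sum = 343 + 493 + 328 + 371 + 76 + 340 + 316 + 505 + 534 + 647 = 3953
—
[days_avg: days >= 12 AND fragile <= 0]
ship_id=500: ✗
ship_id=501: ✗
ship_id=502: ✗
ship_id=503: ✗
ship_id=504: ✓ → 371
ship_id=505: ✗
ship_id=506: ✗
ship_id=507: ✗
ship_id=508: ✗
ship_id=509: ✗
ship_id=510: ✗
days_avg = 371

days_count=7, d_sum=3953, days_avg=371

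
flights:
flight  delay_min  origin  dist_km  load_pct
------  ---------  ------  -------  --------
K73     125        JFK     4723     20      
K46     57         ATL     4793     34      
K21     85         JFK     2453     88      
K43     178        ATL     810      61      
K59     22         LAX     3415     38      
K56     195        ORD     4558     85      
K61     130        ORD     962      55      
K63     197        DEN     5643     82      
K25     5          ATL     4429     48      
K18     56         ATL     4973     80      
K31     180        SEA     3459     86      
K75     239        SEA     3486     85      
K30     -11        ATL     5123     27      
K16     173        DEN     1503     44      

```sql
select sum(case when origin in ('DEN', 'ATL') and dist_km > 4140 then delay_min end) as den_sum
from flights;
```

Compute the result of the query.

304

flight=K73: ✗
flight=K46: ✓ → 57
flight=K21: ✗
flight=K43: ✗
flight=K59: ✗
flight=K56: ✗
flight=K61: ✗
flight=K63: ✓ → 197
flight=K25: ✓ → 5
flight=K18: ✓ → 56
flight=K31: ✗
flight=K75: ✗
flight=K30: ✓ → -11
flight=K16: ✗
den_sum = 57 + 197 + 5 + 56 + -11 = 304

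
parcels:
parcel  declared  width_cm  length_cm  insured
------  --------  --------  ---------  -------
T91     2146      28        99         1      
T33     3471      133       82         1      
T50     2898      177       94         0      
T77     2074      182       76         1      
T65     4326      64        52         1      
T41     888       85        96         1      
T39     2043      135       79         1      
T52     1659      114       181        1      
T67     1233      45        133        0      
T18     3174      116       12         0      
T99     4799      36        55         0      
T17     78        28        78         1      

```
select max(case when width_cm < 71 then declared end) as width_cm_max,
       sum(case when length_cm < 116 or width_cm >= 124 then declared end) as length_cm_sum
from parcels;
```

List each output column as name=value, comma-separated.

width_cm_max=4799, length_cm_sum=25897

[width_cm_max: width_cm < 71]
parcel=T91: ✓ → 2146
parcel=T33: ✗
parcel=T50: ✗
parcel=T77: ✗
parcel=T65: ✓ → 4326
parcel=T41: ✗
parcel=T39: ✗
parcel=T52: ✗
parcel=T67: ✓ → 1233
parcel=T18: ✗
parcel=T99: ✓ → 4799
parcel=T17: ✓ → 78
width_cm_max = MAX(2146, 4326, 1233, 4799, 78) = 4799
—
[length_cm_sum: length_cm < 116 or width_cm >= 124]
parcel=T91: ✓ → 2146
parcel=T33: ✓ → 3471
parcel=T50: ✓ → 2898
parcel=T77: ✓ → 2074
parcel=T65: ✓ → 4326
parcel=T41: ✓ → 888
parcel=T39: ✓ → 2043
parcel=T52: ✗
parcel=T67: ✗
parcel=T18: ✓ → 3174
parcel=T99: ✓ → 4799
parcel=T17: ✓ → 78
length_cm_sum = 2146 + 3471 + 2898 + 2074 + 4326 + 888 + 2043 + 3174 + 4799 + 78 = 25897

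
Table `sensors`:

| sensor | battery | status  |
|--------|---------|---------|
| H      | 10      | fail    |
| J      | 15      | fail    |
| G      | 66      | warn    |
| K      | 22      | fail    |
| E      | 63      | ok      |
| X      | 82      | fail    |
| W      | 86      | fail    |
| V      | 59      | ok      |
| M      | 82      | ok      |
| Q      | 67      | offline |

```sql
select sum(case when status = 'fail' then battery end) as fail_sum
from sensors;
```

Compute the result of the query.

sensor=H: ✓ → 10
sensor=J: ✓ → 15
sensor=G: ✗
sensor=K: ✓ → 22
sensor=E: ✗
sensor=X: ✓ → 82
sensor=W: ✓ → 86
sensor=V: ✗
sensor=M: ✗
sensor=Q: ✗
fail_sum = 10 + 15 + 22 + 82 + 86 = 215

215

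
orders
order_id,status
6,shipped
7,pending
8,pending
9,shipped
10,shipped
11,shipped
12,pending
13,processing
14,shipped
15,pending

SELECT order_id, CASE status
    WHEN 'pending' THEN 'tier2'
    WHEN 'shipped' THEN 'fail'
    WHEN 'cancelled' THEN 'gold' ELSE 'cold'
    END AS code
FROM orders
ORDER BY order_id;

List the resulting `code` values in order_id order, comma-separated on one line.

order_id=6: status='shipped' → fail
order_id=7: status='pending' → tier2
order_id=8: status='pending' → tier2
order_id=9: status='shipped' → fail
order_id=10: status='shipped' → fail
order_id=11: status='shipped' → fail
order_id=12: status='pending' → tier2
order_id=13: ELSE → cold
order_id=14: status='shipped' → fail
order_id=15: status='pending' → tier2

fail, tier2, tier2, fail, fail, fail, tier2, cold, fail, tier2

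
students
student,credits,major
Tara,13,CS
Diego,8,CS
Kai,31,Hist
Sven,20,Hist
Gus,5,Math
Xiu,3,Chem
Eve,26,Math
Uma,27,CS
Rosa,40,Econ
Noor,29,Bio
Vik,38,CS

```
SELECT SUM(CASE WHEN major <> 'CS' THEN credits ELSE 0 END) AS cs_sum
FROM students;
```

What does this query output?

student=Tara: ✗
student=Diego: ✗
student=Kai: ✓ → 31
student=Sven: ✓ → 20
student=Gus: ✓ → 5
student=Xiu: ✓ → 3
student=Eve: ✓ → 26
student=Uma: ✗
student=Rosa: ✓ → 40
student=Noor: ✓ → 29
student=Vik: ✗
cs_sum = 31 + 20 + 5 + 3 + 26 + 40 + 29 = 154

154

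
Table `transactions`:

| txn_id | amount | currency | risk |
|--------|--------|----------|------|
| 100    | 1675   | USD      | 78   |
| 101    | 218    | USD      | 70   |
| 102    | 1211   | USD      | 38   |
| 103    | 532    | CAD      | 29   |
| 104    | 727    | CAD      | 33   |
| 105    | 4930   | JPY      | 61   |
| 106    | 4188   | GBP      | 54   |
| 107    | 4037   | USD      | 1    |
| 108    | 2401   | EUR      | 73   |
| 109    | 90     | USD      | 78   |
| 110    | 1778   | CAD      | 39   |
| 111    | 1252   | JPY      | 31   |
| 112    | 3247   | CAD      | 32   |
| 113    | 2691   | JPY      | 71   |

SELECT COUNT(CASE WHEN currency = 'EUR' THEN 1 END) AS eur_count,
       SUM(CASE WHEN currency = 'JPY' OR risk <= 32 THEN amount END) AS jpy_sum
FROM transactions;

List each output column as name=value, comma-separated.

[eur_count: currency = 'EUR']
txn_id=100: ✗
txn_id=101: ✗
txn_id=102: ✗
txn_id=103: ✗
txn_id=104: ✗
txn_id=105: ✗
txn_id=106: ✗
txn_id=107: ✗
txn_id=108: ✓ → 1
txn_id=109: ✗
txn_id=110: ✗
txn_id=111: ✗
txn_id=112: ✗
txn_id=113: ✗
eur_count = COUNT(1) = 1
—
[jpy_sum: currency = 'JPY' OR risk <= 32]
txn_id=100: ✗
txn_id=101: ✗
txn_id=102: ✗
txn_id=103: ✓ → 532
txn_id=104: ✗
txn_id=105: ✓ → 4930
txn_id=106: ✗
txn_id=107: ✓ → 4037
txn_id=108: ✗
txn_id=109: ✗
txn_id=110: ✗
txn_id=111: ✓ → 1252
txn_id=112: ✓ → 3247
txn_id=113: ✓ → 2691
jpy_sum = 532 + 4930 + 4037 + 1252 + 3247 + 2691 = 16689

eur_count=1, jpy_sum=16689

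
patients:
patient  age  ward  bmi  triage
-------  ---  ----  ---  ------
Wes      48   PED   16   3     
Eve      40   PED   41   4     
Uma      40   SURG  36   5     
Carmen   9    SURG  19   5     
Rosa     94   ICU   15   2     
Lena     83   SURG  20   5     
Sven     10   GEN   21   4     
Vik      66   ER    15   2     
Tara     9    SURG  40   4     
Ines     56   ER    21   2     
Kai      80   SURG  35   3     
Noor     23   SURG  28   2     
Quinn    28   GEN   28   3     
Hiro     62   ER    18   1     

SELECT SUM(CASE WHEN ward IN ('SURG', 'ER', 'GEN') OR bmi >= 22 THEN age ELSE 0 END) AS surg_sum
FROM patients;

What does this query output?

patient=Wes: ✗
patient=Eve: ✓ → 40
patient=Uma: ✓ → 40
patient=Carmen: ✓ → 9
patient=Rosa: ✗
patient=Lena: ✓ → 83
patient=Sven: ✓ → 10
patient=Vik: ✓ → 66
patient=Tara: ✓ → 9
patient=Ines: ✓ → 56
patient=Kai: ✓ → 80
patient=Noor: ✓ → 23
patient=Quinn: ✓ → 28
patient=Hiro: ✓ → 62
surg_sum = 40 + 40 + 9 + 83 + 10 + 66 + 9 + 56 + 80 + 23 + 28 + 62 = 506

506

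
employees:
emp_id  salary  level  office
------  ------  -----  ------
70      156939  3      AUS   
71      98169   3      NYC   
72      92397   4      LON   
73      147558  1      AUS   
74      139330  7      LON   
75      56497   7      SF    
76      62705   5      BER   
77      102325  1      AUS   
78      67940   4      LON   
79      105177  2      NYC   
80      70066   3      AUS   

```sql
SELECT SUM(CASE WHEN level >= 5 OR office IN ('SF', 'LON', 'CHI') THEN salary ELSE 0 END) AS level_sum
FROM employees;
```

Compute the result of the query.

418869

emp_id=70: ✗
emp_id=71: ✗
emp_id=72: ✓ → 92397
emp_id=73: ✗
emp_id=74: ✓ → 139330
emp_id=75: ✓ → 56497
emp_id=76: ✓ → 62705
emp_id=77: ✗
emp_id=78: ✓ → 67940
emp_id=79: ✗
emp_id=80: ✗
level_sum = 92397 + 139330 + 56497 + 62705 + 67940 = 418869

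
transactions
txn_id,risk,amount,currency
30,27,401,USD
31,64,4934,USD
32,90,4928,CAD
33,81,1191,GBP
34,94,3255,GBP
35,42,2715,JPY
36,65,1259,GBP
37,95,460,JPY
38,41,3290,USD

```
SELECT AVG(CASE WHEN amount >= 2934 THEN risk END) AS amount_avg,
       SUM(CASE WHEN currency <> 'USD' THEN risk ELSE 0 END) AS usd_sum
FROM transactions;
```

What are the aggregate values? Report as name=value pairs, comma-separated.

[amount_avg: amount >= 2934]
txn_id=30: ✗
txn_id=31: ✓ → 64
txn_id=32: ✓ → 90
txn_id=33: ✗
txn_id=34: ✓ → 94
txn_id=35: ✗
txn_id=36: ✗
txn_id=37: ✗
txn_id=38: ✓ → 41
amount_avg = (64 + 90 + 94 + 41) / 4 = 72.25
—
[usd_sum: currency <> 'USD']
txn_id=30: ✗
txn_id=31: ✗
txn_id=32: ✓ → 90
txn_id=33: ✓ → 81
txn_id=34: ✓ → 94
txn_id=35: ✓ → 42
txn_id=36: ✓ → 65
txn_id=37: ✓ → 95
txn_id=38: ✗
usd_sum = 90 + 81 + 94 + 42 + 65 + 95 = 467

amount_avg=72.25, usd_sum=467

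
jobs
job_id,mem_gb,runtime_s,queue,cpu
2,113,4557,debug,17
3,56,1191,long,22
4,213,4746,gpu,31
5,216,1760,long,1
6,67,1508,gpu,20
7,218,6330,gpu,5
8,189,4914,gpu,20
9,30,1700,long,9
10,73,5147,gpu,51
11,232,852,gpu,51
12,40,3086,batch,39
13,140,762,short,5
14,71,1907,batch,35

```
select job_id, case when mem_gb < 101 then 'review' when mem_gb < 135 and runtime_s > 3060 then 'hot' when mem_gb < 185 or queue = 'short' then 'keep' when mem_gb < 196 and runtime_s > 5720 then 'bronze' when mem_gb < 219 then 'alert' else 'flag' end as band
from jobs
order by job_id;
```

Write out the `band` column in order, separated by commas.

hot, review, alert, alert, review, alert, alert, review, review, flag, review, keep, review

job_id=2: mem_gb < 135 and runtime_s > 3060 → hot
job_id=3: mem_gb < 101 → review
job_id=4: mem_gb < 219 → alert
job_id=5: mem_gb < 219 → alert
job_id=6: mem_gb < 101 → review
job_id=7: mem_gb < 219 → alert
job_id=8: mem_gb < 219 → alert
job_id=9: mem_gb < 101 → review
job_id=10: mem_gb < 101 → review
job_id=11: ELSE → flag
job_id=12: mem_gb < 101 → review
job_id=13: mem_gb < 185 or queue = 'short' → keep
job_id=14: mem_gb < 101 → review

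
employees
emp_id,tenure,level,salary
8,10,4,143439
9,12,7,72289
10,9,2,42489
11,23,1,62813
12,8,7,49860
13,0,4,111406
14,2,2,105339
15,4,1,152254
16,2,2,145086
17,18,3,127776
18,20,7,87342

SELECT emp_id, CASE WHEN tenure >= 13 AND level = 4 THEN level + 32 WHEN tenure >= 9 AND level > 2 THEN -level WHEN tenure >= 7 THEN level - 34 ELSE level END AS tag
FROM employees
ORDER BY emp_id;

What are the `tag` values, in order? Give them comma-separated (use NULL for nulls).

-4, -7, -32, -33, -27, 4, 2, 1, 2, -3, -7

emp_id=8: tenure >= 9 AND level > 2 → -4
emp_id=9: tenure >= 9 AND level > 2 → -7
emp_id=10: tenure >= 7 → -32
emp_id=11: tenure >= 7 → -33
emp_id=12: tenure >= 7 → -27
emp_id=13: ELSE → 4
emp_id=14: ELSE → 2
emp_id=15: ELSE → 1
emp_id=16: ELSE → 2
emp_id=17: tenure >= 9 AND level > 2 → -3
emp_id=18: tenure >= 9 AND level > 2 → -7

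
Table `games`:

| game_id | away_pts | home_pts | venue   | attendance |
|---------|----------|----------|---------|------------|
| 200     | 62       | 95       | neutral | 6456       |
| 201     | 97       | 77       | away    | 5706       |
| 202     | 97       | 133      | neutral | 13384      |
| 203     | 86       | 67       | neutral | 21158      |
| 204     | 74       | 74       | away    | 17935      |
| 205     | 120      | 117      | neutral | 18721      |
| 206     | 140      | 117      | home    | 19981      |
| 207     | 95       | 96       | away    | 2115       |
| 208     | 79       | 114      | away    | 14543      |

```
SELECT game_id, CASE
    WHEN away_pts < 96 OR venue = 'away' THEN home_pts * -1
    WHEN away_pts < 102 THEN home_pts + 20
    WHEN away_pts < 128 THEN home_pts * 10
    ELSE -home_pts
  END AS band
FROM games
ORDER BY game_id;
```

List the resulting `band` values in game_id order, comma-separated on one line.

game_id=200: away_pts < 96 OR venue = 'away' → -95
game_id=201: away_pts < 96 OR venue = 'away' → -77
game_id=202: away_pts < 102 → 153
game_id=203: away_pts < 96 OR venue = 'away' → -67
game_id=204: away_pts < 96 OR venue = 'away' → -74
game_id=205: away_pts < 128 → 1170
game_id=206: ELSE → -117
game_id=207: away_pts < 96 OR venue = 'away' → -96
game_id=208: away_pts < 96 OR venue = 'away' → -114

-95, -77, 153, -67, -74, 1170, -117, -96, -114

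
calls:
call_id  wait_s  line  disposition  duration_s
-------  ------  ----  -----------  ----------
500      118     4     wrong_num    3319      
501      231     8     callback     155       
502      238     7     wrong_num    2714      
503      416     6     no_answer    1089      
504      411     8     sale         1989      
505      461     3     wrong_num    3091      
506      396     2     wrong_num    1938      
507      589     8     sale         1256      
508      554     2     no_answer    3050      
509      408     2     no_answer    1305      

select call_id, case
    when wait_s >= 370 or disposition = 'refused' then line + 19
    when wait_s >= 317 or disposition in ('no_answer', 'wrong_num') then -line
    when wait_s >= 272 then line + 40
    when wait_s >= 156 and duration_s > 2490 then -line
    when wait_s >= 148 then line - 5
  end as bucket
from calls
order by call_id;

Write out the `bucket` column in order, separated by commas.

-4, 3, -7, 25, 27, 22, 21, 27, 21, 21

call_id=500: wait_s >= 317 or disposition in ('no_answer', 'wrong_num') → -4
call_id=501: wait_s >= 148 → 3
call_id=502: wait_s >= 317 or disposition in ('no_answer', 'wrong_num') → -7
call_id=503: wait_s >= 370 or disposition = 'refused' → 25
call_id=504: wait_s >= 370 or disposition = 'refused' → 27
call_id=505: wait_s >= 370 or disposition = 'refused' → 22
call_id=506: wait_s >= 370 or disposition = 'refused' → 21
call_id=507: wait_s >= 370 or disposition = 'refused' → 27
call_id=508: wait_s >= 370 or disposition = 'refused' → 21
call_id=509: wait_s >= 370 or disposition = 'refused' → 21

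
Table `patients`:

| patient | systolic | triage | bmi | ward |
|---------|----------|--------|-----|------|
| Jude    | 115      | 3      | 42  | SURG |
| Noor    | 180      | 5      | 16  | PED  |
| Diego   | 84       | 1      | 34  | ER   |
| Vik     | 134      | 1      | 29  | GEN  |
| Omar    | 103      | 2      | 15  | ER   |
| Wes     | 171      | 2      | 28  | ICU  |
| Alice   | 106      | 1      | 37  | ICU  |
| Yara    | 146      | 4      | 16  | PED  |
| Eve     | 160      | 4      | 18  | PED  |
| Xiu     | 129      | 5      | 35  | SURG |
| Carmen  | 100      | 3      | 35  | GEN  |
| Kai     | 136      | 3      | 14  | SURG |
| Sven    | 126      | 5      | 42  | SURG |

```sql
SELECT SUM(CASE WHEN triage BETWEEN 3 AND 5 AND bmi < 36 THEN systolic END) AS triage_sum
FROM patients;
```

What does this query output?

patient=Jude: ✗
patient=Noor: ✓ → 180
patient=Diego: ✗
patient=Vik: ✗
patient=Omar: ✗
patient=Wes: ✗
patient=Alice: ✗
patient=Yara: ✓ → 146
patient=Eve: ✓ → 160
patient=Xiu: ✓ → 129
patient=Carmen: ✓ → 100
patient=Kai: ✓ → 136
patient=Sven: ✗
triage_sum = 180 + 146 + 160 + 129 + 100 + 136 = 851

851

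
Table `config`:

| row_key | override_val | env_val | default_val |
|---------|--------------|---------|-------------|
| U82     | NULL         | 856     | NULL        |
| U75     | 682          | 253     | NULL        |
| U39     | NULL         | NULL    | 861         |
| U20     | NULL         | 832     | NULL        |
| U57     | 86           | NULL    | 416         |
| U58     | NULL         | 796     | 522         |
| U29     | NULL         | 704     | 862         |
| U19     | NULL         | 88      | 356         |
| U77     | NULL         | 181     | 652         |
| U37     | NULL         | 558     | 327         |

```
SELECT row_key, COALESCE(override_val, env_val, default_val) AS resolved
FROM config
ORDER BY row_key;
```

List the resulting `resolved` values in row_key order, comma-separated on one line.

88, 832, 704, 558, 861, 86, 796, 682, 181, 856

row_key=U19: override_val=NULL, env_val=88 → 88
row_key=U20: override_val=NULL, env_val=832 → 832
row_key=U29: override_val=NULL, env_val=704 → 704
row_key=U37: override_val=NULL, env_val=558 → 558
row_key=U39: override_val=NULL, env_val=NULL, default_val=861 → 861
row_key=U57: override_val=86 → 86
row_key=U58: override_val=NULL, env_val=796 → 796
row_key=U75: override_val=682 → 682
row_key=U77: override_val=NULL, env_val=181 → 181
row_key=U82: override_val=NULL, env_val=856 → 856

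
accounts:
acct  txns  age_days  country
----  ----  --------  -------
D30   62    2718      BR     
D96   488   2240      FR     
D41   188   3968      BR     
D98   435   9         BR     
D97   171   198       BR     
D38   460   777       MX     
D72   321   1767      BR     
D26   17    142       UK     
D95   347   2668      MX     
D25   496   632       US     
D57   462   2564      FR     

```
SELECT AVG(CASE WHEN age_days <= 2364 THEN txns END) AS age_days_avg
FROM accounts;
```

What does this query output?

341.1428571429

acct=D30: ✗
acct=D96: ✓ → 488
acct=D41: ✗
acct=D98: ✓ → 435
acct=D97: ✓ → 171
acct=D38: ✓ → 460
acct=D72: ✓ → 321
acct=D26: ✓ → 17
acct=D95: ✗
acct=D25: ✓ → 496
acct=D57: ✗
age_days_avg = (488 + 435 + 171 + 460 + 321 + 17 + 496) / 7 = 341.1428571429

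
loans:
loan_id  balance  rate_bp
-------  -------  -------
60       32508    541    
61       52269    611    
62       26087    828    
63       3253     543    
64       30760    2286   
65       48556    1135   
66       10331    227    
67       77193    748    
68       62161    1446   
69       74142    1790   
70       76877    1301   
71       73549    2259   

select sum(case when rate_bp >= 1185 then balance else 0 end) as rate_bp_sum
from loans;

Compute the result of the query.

loan_id=60: ✗
loan_id=61: ✗
loan_id=62: ✗
loan_id=63: ✗
loan_id=64: ✓ → 30760
loan_id=65: ✗
loan_id=66: ✗
loan_id=67: ✗
loan_id=68: ✓ → 62161
loan_id=69: ✓ → 74142
loan_id=70: ✓ → 76877
loan_id=71: ✓ → 73549
rate_bp_sum = 30760 + 62161 + 74142 + 76877 + 73549 = 317489

317489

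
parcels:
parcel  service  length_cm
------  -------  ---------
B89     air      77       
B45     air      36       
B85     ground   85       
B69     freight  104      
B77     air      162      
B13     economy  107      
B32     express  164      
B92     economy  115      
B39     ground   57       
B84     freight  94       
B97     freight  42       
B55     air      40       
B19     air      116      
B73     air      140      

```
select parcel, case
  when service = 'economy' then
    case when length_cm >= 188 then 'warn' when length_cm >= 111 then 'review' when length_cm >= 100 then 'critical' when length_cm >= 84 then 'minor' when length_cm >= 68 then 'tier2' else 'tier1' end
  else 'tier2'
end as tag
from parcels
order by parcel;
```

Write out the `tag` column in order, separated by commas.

parcel=B13: service='economy' → inner[length_cm >= 100] → critical
parcel=B19: service='air' → outer ELSE → tier2
parcel=B32: service='express' → outer ELSE → tier2
parcel=B39: service='ground' → outer ELSE → tier2
parcel=B45: service='air' → outer ELSE → tier2
parcel=B55: service='air' → outer ELSE → tier2
parcel=B69: service='freight' → outer ELSE → tier2
parcel=B73: service='air' → outer ELSE → tier2
parcel=B77: service='air' → outer ELSE → tier2
parcel=B84: service='freight' → outer ELSE → tier2
parcel=B85: service='ground' → outer ELSE → tier2
parcel=B89: service='air' → outer ELSE → tier2
parcel=B92: service='economy' → inner[length_cm >= 111] → review
parcel=B97: service='freight' → outer ELSE → tier2

critical, tier2, tier2, tier2, tier2, tier2, tier2, tier2, tier2, tier2, tier2, tier2, review, tier2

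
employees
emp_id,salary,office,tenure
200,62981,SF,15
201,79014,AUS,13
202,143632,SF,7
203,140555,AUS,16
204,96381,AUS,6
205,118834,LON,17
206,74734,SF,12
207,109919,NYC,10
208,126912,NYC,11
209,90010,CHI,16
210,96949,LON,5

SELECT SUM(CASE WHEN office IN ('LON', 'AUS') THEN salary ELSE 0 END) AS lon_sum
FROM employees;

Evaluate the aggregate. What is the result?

531733

emp_id=200: ✗
emp_id=201: ✓ → 79014
emp_id=202: ✗
emp_id=203: ✓ → 140555
emp_id=204: ✓ → 96381
emp_id=205: ✓ → 118834
emp_id=206: ✗
emp_id=207: ✗
emp_id=208: ✗
emp_id=209: ✗
emp_id=210: ✓ → 96949
lon_sum = 79014 + 140555 + 96381 + 118834 + 96949 = 531733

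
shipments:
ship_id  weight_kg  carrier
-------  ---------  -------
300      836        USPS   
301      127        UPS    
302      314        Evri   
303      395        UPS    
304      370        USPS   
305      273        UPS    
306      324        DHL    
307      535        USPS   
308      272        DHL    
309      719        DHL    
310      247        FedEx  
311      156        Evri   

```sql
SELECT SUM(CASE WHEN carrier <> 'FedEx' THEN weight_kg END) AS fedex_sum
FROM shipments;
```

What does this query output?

4321

ship_id=300: ✓ → 836
ship_id=301: ✓ → 127
ship_id=302: ✓ → 314
ship_id=303: ✓ → 395
ship_id=304: ✓ → 370
ship_id=305: ✓ → 273
ship_id=306: ✓ → 324
ship_id=307: ✓ → 535
ship_id=308: ✓ → 272
ship_id=309: ✓ → 719
ship_id=310: ✗
ship_id=311: ✓ → 156
fedex_sum = 836 + 127 + 314 + 395 + 370 + 273 + 324 + 535 + 272 + 719 + 156 = 4321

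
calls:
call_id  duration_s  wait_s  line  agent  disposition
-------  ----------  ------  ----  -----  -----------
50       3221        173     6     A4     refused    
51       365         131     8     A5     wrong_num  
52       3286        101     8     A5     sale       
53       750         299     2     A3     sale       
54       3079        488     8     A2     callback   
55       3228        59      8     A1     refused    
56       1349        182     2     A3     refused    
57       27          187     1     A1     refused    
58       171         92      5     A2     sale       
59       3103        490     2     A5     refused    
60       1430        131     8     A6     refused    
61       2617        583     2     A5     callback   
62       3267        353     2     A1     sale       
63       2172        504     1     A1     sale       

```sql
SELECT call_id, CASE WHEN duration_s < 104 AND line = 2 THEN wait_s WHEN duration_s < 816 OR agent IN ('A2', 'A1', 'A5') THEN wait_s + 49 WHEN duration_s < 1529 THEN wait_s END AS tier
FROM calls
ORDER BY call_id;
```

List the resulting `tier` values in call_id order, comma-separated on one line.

call_id=50: (no match → NULL) → NULL
call_id=51: duration_s < 816 OR agent IN ('A2', 'A1', 'A5') → 180
call_id=52: duration_s < 816 OR agent IN ('A2', 'A1', 'A5') → 150
call_id=53: duration_s < 816 OR agent IN ('A2', 'A1', 'A5') → 348
call_id=54: duration_s < 816 OR agent IN ('A2', 'A1', 'A5') → 537
call_id=55: duration_s < 816 OR agent IN ('A2', 'A1', 'A5') → 108
call_id=56: duration_s < 1529 → 182
call_id=57: duration_s < 816 OR agent IN ('A2', 'A1', 'A5') → 236
call_id=58: duration_s < 816 OR agent IN ('A2', 'A1', 'A5') → 141
call_id=59: duration_s < 816 OR agent IN ('A2', 'A1', 'A5') → 539
call_id=60: duration_s < 1529 → 131
call_id=61: duration_s < 816 OR agent IN ('A2', 'A1', 'A5') → 632
call_id=62: duration_s < 816 OR agent IN ('A2', 'A1', 'A5') → 402
call_id=63: duration_s < 816 OR agent IN ('A2', 'A1', 'A5') → 553

NULL, 180, 150, 348, 537, 108, 182, 236, 141, 539, 131, 632, 402, 553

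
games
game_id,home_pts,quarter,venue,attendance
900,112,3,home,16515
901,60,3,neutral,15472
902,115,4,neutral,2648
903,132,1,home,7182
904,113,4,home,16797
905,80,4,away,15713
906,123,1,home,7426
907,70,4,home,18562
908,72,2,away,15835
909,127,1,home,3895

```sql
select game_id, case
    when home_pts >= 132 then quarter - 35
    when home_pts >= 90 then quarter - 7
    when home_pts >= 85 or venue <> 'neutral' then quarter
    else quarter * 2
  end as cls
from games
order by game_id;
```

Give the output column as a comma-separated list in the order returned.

-4, 6, -3, -34, -3, 4, -6, 4, 2, -6

game_id=900: home_pts >= 90 → -4
game_id=901: ELSE → 6
game_id=902: home_pts >= 90 → -3
game_id=903: home_pts >= 132 → -34
game_id=904: home_pts >= 90 → -3
game_id=905: home_pts >= 85 or venue <> 'neutral' → 4
game_id=906: home_pts >= 90 → -6
game_id=907: home_pts >= 85 or venue <> 'neutral' → 4
game_id=908: home_pts >= 85 or venue <> 'neutral' → 2
game_id=909: home_pts >= 90 → -6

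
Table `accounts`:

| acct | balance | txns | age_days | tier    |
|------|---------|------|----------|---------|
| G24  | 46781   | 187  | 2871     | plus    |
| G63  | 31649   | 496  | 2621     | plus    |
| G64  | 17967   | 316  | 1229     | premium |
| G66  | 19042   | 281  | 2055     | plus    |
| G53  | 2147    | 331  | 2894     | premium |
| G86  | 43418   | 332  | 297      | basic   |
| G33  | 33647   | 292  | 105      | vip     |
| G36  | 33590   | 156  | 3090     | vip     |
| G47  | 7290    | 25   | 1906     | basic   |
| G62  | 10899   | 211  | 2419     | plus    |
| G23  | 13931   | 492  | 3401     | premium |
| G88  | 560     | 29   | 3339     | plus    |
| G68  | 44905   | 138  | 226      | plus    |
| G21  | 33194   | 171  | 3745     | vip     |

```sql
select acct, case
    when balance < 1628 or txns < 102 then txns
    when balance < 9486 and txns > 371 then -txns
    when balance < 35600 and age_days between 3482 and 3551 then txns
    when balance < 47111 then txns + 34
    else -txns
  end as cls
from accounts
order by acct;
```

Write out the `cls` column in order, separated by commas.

205, 526, 221, 326, 190, 25, 365, 245, 530, 350, 315, 172, 366, 29

acct=G21: balance < 47111 → 205
acct=G23: balance < 47111 → 526
acct=G24: balance < 47111 → 221
acct=G33: balance < 47111 → 326
acct=G36: balance < 47111 → 190
acct=G47: balance < 1628 or txns < 102 → 25
acct=G53: balance < 47111 → 365
acct=G62: balance < 47111 → 245
acct=G63: balance < 47111 → 530
acct=G64: balance < 47111 → 350
acct=G66: balance < 47111 → 315
acct=G68: balance < 47111 → 172
acct=G86: balance < 47111 → 366
acct=G88: balance < 1628 or txns < 102 → 29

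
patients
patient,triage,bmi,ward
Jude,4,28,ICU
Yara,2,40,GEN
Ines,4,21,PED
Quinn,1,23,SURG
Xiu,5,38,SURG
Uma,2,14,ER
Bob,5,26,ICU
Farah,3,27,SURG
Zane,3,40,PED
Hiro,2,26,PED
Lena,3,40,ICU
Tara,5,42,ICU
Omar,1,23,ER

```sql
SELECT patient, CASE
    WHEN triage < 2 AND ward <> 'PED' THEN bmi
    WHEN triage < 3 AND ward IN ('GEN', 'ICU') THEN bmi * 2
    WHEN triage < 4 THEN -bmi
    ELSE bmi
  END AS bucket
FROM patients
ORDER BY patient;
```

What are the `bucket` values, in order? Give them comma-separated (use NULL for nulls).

26, -27, -26, 21, 28, -40, 23, 23, 42, -14, 38, 80, -40

patient=Bob: ELSE → 26
patient=Farah: triage < 4 → -27
patient=Hiro: triage < 4 → -26
patient=Ines: ELSE → 21
patient=Jude: ELSE → 28
patient=Lena: triage < 4 → -40
patient=Omar: triage < 2 AND ward <> 'PED' → 23
patient=Quinn: triage < 2 AND ward <> 'PED' → 23
patient=Tara: ELSE → 42
patient=Uma: triage < 4 → -14
patient=Xiu: ELSE → 38
patient=Yara: triage < 3 AND ward IN ('GEN', 'ICU') → 80
patient=Zane: triage < 4 → -40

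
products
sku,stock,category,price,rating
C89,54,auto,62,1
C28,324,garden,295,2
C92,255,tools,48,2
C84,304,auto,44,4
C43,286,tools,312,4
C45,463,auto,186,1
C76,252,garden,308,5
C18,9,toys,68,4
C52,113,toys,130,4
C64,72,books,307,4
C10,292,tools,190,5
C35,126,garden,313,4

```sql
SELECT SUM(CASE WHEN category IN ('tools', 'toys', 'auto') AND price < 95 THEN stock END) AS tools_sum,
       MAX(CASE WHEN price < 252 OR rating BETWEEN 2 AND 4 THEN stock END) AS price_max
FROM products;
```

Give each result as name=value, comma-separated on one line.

[tools_sum: category IN ('tools', 'toys', 'auto') AND price < 95]
sku=C89: ✓ → 54
sku=C28: ✗
sku=C92: ✓ → 255
sku=C84: ✓ → 304
sku=C43: ✗
sku=C45: ✗
sku=C76: ✗
sku=C18: ✓ → 9
sku=C52: ✗
sku=C64: ✗
sku=C10: ✗
sku=C35: ✗
tools_sum = 54 + 255 + 304 + 9 = 622
—
[price_max: price < 252 OR rating BETWEEN 2 AND 4]
sku=C89: ✓ → 54
sku=C28: ✓ → 324
sku=C92: ✓ → 255
sku=C84: ✓ → 304
sku=C43: ✓ → 286
sku=C45: ✓ → 463
sku=C76: ✗
sku=C18: ✓ → 9
sku=C52: ✓ → 113
sku=C64: ✓ → 72
sku=C10: ✓ → 292
sku=C35: ✓ → 126
price_max = MAX(54, 324, 255, 304, 286, 463, 9, 113, 72, 292, 126) = 463

tools_sum=622, price_max=463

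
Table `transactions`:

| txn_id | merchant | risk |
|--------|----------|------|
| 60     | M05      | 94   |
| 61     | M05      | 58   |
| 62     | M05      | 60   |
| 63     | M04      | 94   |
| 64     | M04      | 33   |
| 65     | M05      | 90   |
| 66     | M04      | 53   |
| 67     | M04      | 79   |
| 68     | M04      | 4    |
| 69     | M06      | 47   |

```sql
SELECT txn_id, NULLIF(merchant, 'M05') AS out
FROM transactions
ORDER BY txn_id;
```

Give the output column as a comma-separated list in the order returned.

txn_id=60: merchant=M05 vs M05: equal → NULL
txn_id=61: merchant=M05 vs M05: equal → NULL
txn_id=62: merchant=M05 vs M05: equal → NULL
txn_id=63: merchant=M04 vs M05: differ → M04
txn_id=64: merchant=M04 vs M05: differ → M04
txn_id=65: merchant=M05 vs M05: equal → NULL
txn_id=66: merchant=M04 vs M05: differ → M04
txn_id=67: merchant=M04 vs M05: differ → M04
txn_id=68: merchant=M04 vs M05: differ → M04
txn_id=69: merchant=M06 vs M05: differ → M06

NULL, NULL, NULL, M04, M04, NULL, M04, M04, M04, M06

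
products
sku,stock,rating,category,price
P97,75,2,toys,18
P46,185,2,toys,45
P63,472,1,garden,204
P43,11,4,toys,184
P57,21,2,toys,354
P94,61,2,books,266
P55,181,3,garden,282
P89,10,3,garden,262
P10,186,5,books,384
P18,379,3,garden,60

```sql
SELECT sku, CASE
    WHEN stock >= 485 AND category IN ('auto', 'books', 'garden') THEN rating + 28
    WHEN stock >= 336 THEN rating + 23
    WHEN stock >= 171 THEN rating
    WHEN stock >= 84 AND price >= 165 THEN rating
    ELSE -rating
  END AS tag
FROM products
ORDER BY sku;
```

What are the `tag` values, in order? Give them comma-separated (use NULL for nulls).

5, 26, -4, 2, 3, -2, 24, -3, -2, -2

sku=P10: stock >= 171 → 5
sku=P18: stock >= 336 → 26
sku=P43: ELSE → -4
sku=P46: stock >= 171 → 2
sku=P55: stock >= 171 → 3
sku=P57: ELSE → -2
sku=P63: stock >= 336 → 24
sku=P89: ELSE → -3
sku=P94: ELSE → -2
sku=P97: ELSE → -2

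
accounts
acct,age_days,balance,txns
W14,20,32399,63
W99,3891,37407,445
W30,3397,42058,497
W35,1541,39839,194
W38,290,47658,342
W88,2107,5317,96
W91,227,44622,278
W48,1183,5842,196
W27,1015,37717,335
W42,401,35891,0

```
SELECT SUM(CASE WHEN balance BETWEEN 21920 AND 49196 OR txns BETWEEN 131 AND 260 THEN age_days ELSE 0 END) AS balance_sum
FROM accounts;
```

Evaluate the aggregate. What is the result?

11965

acct=W14: ✓ → 20
acct=W99: ✓ → 3891
acct=W30: ✓ → 3397
acct=W35: ✓ → 1541
acct=W38: ✓ → 290
acct=W88: ✗
acct=W91: ✓ → 227
acct=W48: ✓ → 1183
acct=W27: ✓ → 1015
acct=W42: ✓ → 401
balance_sum = 20 + 3891 + 3397 + 1541 + 290 + 227 + 1183 + 1015 + 401 = 11965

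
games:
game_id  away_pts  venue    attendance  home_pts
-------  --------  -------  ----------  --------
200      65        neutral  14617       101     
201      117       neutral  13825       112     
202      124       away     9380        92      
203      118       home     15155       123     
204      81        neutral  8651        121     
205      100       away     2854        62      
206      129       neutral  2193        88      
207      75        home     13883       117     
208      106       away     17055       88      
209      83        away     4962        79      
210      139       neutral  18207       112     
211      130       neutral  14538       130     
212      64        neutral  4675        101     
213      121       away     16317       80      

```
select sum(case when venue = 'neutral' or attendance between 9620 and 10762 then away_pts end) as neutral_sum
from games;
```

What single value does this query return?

725

game_id=200: ✓ → 65
game_id=201: ✓ → 117
game_id=202: ✗
game_id=203: ✗
game_id=204: ✓ → 81
game_id=205: ✗
game_id=206: ✓ → 129
game_id=207: ✗
game_id=208: ✗
game_id=209: ✗
game_id=210: ✓ → 139
game_id=211: ✓ → 130
game_id=212: ✓ → 64
game_id=213: ✗
neutral_sum = 65 + 117 + 81 + 129 + 139 + 130 + 64 = 725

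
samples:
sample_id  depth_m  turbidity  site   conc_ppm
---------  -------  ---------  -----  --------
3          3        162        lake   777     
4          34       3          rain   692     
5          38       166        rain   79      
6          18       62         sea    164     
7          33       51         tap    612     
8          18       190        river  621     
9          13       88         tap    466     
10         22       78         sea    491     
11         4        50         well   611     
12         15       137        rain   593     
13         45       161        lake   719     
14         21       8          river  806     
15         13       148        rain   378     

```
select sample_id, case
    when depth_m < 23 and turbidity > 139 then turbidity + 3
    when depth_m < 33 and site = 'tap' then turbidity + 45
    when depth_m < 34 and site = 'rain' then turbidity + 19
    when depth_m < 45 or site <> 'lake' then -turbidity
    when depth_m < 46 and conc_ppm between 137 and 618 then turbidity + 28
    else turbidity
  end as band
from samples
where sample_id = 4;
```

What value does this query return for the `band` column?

sample_id = 4: depth_m=34, turbidity=3, site=rain, conc_ppm=692.
depth_m < 23 and turbidity > 139 → false
depth_m < 33 and site = 'tap' → false
depth_m < 34 and site = 'rain' → false
depth_m < 45 or site <> 'lake' → true → -3

-3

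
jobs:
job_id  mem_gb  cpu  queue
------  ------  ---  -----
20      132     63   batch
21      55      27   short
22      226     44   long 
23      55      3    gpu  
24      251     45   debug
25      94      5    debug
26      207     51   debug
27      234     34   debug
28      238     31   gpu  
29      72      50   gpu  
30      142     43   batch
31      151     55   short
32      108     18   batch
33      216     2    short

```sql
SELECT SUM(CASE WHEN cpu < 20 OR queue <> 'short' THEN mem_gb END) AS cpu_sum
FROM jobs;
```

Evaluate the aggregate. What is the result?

1975

job_id=20: ✓ → 132
job_id=21: ✗
job_id=22: ✓ → 226
job_id=23: ✓ → 55
job_id=24: ✓ → 251
job_id=25: ✓ → 94
job_id=26: ✓ → 207
job_id=27: ✓ → 234
job_id=28: ✓ → 238
job_id=29: ✓ → 72
job_id=30: ✓ → 142
job_id=31: ✗
job_id=32: ✓ → 108
job_id=33: ✓ → 216
cpu_sum = 132 + 226 + 55 + 251 + 94 + 207 + 234 + 238 + 72 + 142 + 108 + 216 = 1975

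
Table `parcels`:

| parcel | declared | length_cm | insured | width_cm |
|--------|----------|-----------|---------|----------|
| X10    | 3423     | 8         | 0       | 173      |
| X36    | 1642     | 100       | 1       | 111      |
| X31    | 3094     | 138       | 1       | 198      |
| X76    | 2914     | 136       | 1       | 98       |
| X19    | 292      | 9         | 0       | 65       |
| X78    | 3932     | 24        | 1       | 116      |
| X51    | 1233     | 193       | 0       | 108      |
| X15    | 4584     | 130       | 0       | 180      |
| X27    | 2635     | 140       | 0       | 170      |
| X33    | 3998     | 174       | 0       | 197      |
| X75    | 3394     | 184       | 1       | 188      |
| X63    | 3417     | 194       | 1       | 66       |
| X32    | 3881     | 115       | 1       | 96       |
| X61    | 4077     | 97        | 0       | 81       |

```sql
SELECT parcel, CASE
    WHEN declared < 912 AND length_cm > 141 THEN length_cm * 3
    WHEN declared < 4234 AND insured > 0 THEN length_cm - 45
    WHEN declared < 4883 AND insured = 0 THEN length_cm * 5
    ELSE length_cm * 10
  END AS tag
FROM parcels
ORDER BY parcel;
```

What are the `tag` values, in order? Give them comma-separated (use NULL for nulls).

40, 650, 45, 700, 93, 70, 870, 55, 965, 485, 149, 139, 91, -21

parcel=X10: declared < 4883 AND insured = 0 → 40
parcel=X15: declared < 4883 AND insured = 0 → 650
parcel=X19: declared < 4883 AND insured = 0 → 45
parcel=X27: declared < 4883 AND insured = 0 → 700
parcel=X31: declared < 4234 AND insured > 0 → 93
parcel=X32: declared < 4234 AND insured > 0 → 70
parcel=X33: declared < 4883 AND insured = 0 → 870
parcel=X36: declared < 4234 AND insured > 0 → 55
parcel=X51: declared < 4883 AND insured = 0 → 965
parcel=X61: declared < 4883 AND insured = 0 → 485
parcel=X63: declared < 4234 AND insured > 0 → 149
parcel=X75: declared < 4234 AND insured > 0 → 139
parcel=X76: declared < 4234 AND insured > 0 → 91
parcel=X78: declared < 4234 AND insured > 0 → -21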